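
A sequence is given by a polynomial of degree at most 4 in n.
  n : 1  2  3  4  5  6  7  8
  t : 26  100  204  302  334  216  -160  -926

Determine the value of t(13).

-16906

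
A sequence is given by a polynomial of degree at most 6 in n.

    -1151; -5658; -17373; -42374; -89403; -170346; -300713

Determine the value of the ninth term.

First differences: -4507 , -11715 , -25001 , -47029 , -80943 , -130367
Second differences: -7208 , -13286 , -22028 , -33914 , -49424
Third differences: -6078 , -8742 , -11886 , -15510
Fourth differences: -2664 , -3144 , -3624
Fifth differences: -480 , -480
The fifth differences are constant (-480).
-3624 − 480 = -4104;  -15510 − 4104 = -19614;  -49424 − 19614 = -69038;  -130367 − 69038 = -199405;  -300713 − 199405 = -500118
-4104 − 480 = -4584;  -19614 − 4584 = -24198;  -69038 − 24198 = -93236;  -199405 − 93236 = -292641;  -500118 − 292641 = -792759

-792759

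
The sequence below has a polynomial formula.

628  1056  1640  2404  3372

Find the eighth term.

7740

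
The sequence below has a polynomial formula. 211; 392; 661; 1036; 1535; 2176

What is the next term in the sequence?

2977

Δ: 181  269  375  499  641
Δ²: 88  106  124  142
Δ³: 18  18  18
Constant third difference = 18, so extend:
142 + 18 = 160;  641 + 160 = 801;  2176 + 801 = 2977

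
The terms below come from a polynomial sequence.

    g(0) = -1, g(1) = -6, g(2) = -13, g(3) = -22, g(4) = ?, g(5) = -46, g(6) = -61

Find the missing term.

-33

Using the first 4 terms:
D1: -5, -7, -9
D2: -2, -2
Constant second difference = -2.
Extend forward: -9 − 2 = -11;  -22 − 11 = -33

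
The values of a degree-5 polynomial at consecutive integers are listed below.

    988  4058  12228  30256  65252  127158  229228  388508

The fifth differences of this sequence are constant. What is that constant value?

480

D1: 3070, 8170, 18028, 34996, 61906, 102070, 159280
D2: 5100, 9858, 16968, 26910, 40164, 57210
D3: 4758, 7110, 9942, 13254, 17046
D4: 2352, 2832, 3312, 3792
D5: 480, 480, 480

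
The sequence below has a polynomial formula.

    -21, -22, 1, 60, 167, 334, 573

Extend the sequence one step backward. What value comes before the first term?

-8

-1  23  59  107  167  239
24  36  48  60  72
12  12  12  12
The third differences are constant at 12.
Work back: 24 − 12 = 12;  -1 − 12 = -13;  -21 + 13 = -8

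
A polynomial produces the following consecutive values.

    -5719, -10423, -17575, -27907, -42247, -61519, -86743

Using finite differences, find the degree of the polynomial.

-4704, -7152, -10332, -14340, -19272, -25224
-2448, -3180, -4008, -4932, -5952
-732, -828, -924, -1020
-96, -96, -96
The fourth differences are constant, so the polynomial has degree 4.

4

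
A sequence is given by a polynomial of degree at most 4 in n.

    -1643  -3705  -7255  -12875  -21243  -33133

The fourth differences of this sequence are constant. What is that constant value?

Δ: -2062, -3550, -5620, -8368, -11890
Δ²: -1488, -2070, -2748, -3522
Δ³: -582, -678, -774
Δ⁴: -96, -96

-96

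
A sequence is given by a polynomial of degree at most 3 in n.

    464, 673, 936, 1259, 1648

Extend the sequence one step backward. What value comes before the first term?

303

209, 263, 323, 389
54, 60, 66
6, 6
The third differences are constant at 6.
Work back: 54 − 6 = 48;  209 − 48 = 161;  464 − 161 = 303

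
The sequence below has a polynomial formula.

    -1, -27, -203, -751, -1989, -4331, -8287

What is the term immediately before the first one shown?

Δ: -26  -176  -548  -1238  -2342  -3956
Δ²: -150  -372  -690  -1104  -1614
Δ³: -222  -318  -414  -510
Δ⁴: -96  -96  -96
The fourth differences are constant at -96.
Work back: -222 + 96 = -126;  -150 + 126 = -24;  -26 + 24 = -2;  -1 + 2 = 1

1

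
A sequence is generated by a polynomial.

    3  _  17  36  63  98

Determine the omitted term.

6

Using the last 4 terms:
D1: 19  27  35
D2: 8  8
Constant second difference = 8.
Extend backward: 19 − 8 = 11;  17 − 11 = 6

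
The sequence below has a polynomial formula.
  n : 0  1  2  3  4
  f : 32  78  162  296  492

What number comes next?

762

46 , 84 , 134 , 196
38 , 50 , 62
12 , 12
Constant third difference = 12, so extend:
62 + 12 = 74;  196 + 74 = 270;  492 + 270 = 762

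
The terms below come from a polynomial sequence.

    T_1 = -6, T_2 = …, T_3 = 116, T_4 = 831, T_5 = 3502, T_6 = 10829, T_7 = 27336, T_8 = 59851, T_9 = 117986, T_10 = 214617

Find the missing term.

1

Using the last 8 terms:
First differences: 715  2671  7327  16507  32515  58135  96631
Second differences: 1956  4656  9180  16008  25620  38496
Third differences: 2700  4524  6828  9612  12876
Fourth differences: 1824  2304  2784  3264
Fifth differences: 480  480  480
Constant fifth difference = 480.
Extend backward: 1824 − 480 = 1344;  2700 − 1344 = 1356;  1956 − 1356 = 600;  715 − 600 = 115;  116 − 115 = 1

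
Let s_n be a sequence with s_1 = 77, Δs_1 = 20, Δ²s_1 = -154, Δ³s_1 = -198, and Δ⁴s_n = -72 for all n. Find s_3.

Build the table forward from the leading diagonal:
Fourth differences: -72, -72, -72
Third differences: -198, -270, -342
Second differences: -154, -352, -622
First differences: 20, -134, -486
s: 77, 97, -37

-37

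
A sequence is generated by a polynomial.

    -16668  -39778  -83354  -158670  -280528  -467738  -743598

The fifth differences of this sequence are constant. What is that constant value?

First differences: -23110, -43576, -75316, -121858, -187210, -275860
Second differences: -20466, -31740, -46542, -65352, -88650
Third differences: -11274, -14802, -18810, -23298
Fourth differences: -3528, -4008, -4488
Fifth differences: -480, -480

-480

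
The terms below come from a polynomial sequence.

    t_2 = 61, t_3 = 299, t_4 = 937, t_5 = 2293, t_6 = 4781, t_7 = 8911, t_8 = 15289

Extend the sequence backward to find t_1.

1

First differences: 238  638  1356  2488  4130  6378
Second differences: 400  718  1132  1642  2248
Third differences: 318  414  510  606
Fourth differences: 96  96  96
The fourth differences are constant at 96.
Work back: 318 − 96 = 222;  400 − 222 = 178;  238 − 178 = 60;  61 − 60 = 1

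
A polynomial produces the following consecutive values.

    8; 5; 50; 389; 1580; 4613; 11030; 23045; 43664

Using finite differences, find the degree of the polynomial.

-3, 45, 339, 1191, 3033, 6417, 12015, 20619
48, 294, 852, 1842, 3384, 5598, 8604
246, 558, 990, 1542, 2214, 3006
312, 432, 552, 672, 792
120, 120, 120, 120
The fifth differences are constant, so the polynomial has degree 5.

5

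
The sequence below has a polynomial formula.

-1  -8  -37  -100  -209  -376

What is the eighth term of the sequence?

Δ: -7 , -29 , -63 , -109 , -167
Δ²: -22 , -34 , -46 , -58
Δ³: -12 , -12 , -12
The third differences are constant (-12).
-58 − 12 = -70;  -167 − 70 = -237;  -376 − 237 = -613
-70 − 12 = -82;  -237 − 82 = -319;  -613 − 319 = -932

-932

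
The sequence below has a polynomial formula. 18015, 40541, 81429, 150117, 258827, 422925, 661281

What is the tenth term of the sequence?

22526 , 40888 , 68688 , 108710 , 164098 , 238356
18362 , 27800 , 40022 , 55388 , 74258
9438 , 12222 , 15366 , 18870
2784 , 3144 , 3504
360 , 360
Constant fifth difference = 360, so extend:
3504 + 360 = 3864;  18870 + 3864 = 22734;  74258 + 22734 = 96992;  238356 + 96992 = 335348;  661281 + 335348 = 996629
3864 + 360 = 4224;  22734 + 4224 = 26958;  96992 + 26958 = 123950;  335348 + 123950 = 459298;  996629 + 459298 = 1455927
4224 + 360 = 4584;  26958 + 4584 = 31542;  123950 + 31542 = 155492;  459298 + 155492 = 614790;  1455927 + 614790 = 2070717

2070717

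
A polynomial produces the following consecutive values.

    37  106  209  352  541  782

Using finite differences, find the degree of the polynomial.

3

D1: 69, 103, 143, 189, 241
D2: 34, 40, 46, 52
D3: 6, 6, 6
The third differences are constant, so the polynomial has degree 3.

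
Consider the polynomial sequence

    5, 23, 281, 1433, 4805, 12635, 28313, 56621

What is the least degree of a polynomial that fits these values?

D1: 18, 258, 1152, 3372, 7830, 15678, 28308
D2: 240, 894, 2220, 4458, 7848, 12630
D3: 654, 1326, 2238, 3390, 4782
D4: 672, 912, 1152, 1392
D5: 240, 240, 240
The fifth differences are constant, so the polynomial has degree 5.

5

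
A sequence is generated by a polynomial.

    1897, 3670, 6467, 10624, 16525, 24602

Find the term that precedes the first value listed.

Δ: 1773  2797  4157  5901  8077
Δ²: 1024  1360  1744  2176
Δ³: 336  384  432
Δ⁴: 48  48
The fourth differences are constant at 48.
Work back: 336 − 48 = 288;  1024 − 288 = 736;  1773 − 736 = 1037;  1897 − 1037 = 860

860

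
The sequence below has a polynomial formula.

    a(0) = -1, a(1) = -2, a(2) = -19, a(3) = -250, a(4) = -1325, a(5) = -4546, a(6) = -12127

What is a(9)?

-101890

D1: -1 , -17 , -231 , -1075 , -3221 , -7581
D2: -16 , -214 , -844 , -2146 , -4360
D3: -198 , -630 , -1302 , -2214
D4: -432 , -672 , -912
D5: -240 , -240
Fifth differences constant at -240.
-912 − 240 = -1152;  -2214 − 1152 = -3366;  -4360 − 3366 = -7726;  -7581 − 7726 = -15307;  -12127 − 15307 = -27434
-1152 − 240 = -1392;  -3366 − 1392 = -4758;  -7726 − 4758 = -12484;  -15307 − 12484 = -27791;  -27434 − 27791 = -55225
-1392 − 240 = -1632;  -4758 − 1632 = -6390;  -12484 − 6390 = -18874;  -27791 − 18874 = -46665;  -55225 − 46665 = -101890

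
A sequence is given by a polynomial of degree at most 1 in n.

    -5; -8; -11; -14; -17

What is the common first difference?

-3

First differences: -3, -3, -3, -3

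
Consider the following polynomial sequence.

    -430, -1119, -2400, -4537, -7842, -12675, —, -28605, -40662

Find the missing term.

-19444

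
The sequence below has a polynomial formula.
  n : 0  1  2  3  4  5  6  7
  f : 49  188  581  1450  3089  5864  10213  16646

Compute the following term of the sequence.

D1: 139 , 393 , 869 , 1639 , 2775 , 4349 , 6433
D2: 254 , 476 , 770 , 1136 , 1574 , 2084
D3: 222 , 294 , 366 , 438 , 510
D4: 72 , 72 , 72 , 72
Fourth differences constant at 72.
510 + 72 = 582;  2084 + 582 = 2666;  6433 + 2666 = 9099;  16646 + 9099 = 25745

25745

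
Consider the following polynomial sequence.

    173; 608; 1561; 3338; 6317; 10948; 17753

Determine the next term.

27326

Δ: 435  953  1777  2979  4631  6805
Δ²: 518  824  1202  1652  2174
Δ³: 306  378  450  522
Δ⁴: 72  72  72
Fourth differences constant at 72.
522 + 72 = 594;  2174 + 594 = 2768;  6805 + 2768 = 9573;  17753 + 9573 = 27326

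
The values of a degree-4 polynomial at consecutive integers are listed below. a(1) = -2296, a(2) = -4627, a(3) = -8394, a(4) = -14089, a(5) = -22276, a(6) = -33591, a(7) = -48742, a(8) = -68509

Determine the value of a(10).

D1: -2331, -3767, -5695, -8187, -11315, -15151, -19767
D2: -1436, -1928, -2492, -3128, -3836, -4616
D3: -492, -564, -636, -708, -780
D4: -72, -72, -72, -72
Constant fourth difference = -72, so extend:
-780 − 72 = -852;  -4616 − 852 = -5468;  -19767 − 5468 = -25235;  -68509 − 25235 = -93744
-852 − 72 = -924;  -5468 − 924 = -6392;  -25235 − 6392 = -31627;  -93744 − 31627 = -125371

-125371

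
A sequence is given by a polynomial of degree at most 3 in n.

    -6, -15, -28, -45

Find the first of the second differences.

-4

Δ: -9, -13, -17
Δ²: -4, -4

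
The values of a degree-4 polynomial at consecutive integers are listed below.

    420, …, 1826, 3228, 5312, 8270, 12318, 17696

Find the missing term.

938

Using the last 6 terms:
D1: 1402  2084  2958  4048  5378
D2: 682  874  1090  1330
D3: 192  216  240
D4: 24  24
Constant fourth difference = 24.
Extend backward: 192 − 24 = 168;  682 − 168 = 514;  1402 − 514 = 888;  1826 − 888 = 938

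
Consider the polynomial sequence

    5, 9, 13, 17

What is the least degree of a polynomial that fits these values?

Δ: 4, 4, 4
The first differences are constant, so the polynomial has degree 1.

1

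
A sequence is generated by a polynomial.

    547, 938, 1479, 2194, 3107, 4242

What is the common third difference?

24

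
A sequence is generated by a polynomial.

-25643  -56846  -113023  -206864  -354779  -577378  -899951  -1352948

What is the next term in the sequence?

-1972459

Δ: -31203 , -56177 , -93841 , -147915 , -222599 , -322573 , -452997
Δ²: -24974 , -37664 , -54074 , -74684 , -99974 , -130424
Δ³: -12690 , -16410 , -20610 , -25290 , -30450
Δ⁴: -3720 , -4200 , -4680 , -5160
Δ⁵: -480 , -480 , -480
The fifth differences are constant (-480).
-5160 − 480 = -5640;  -30450 − 5640 = -36090;  -130424 − 36090 = -166514;  -452997 − 166514 = -619511;  -1352948 − 619511 = -1972459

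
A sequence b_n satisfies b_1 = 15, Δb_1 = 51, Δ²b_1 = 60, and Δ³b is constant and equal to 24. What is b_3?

Build the table forward from the leading diagonal:
Δ³: 24, 24, 24
Δ²: 60, 84, 108
Δ: 51, 111, 195
b: 15, 66, 177

177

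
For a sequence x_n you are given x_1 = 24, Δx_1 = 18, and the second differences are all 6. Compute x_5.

132

Build the table forward from the leading diagonal:
Second differences: 6  6  6  6  6
First differences: 18  24  30  36  42
x: 24  42  66  96  132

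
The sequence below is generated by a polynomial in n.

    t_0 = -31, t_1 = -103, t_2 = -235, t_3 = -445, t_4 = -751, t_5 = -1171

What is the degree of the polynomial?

-72, -132, -210, -306, -420
-60, -78, -96, -114
-18, -18, -18
The third differences are constant, so the polynomial has degree 3.

3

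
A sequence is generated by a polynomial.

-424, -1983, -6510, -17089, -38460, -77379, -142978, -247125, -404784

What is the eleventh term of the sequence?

-958134

Δ: -1559  -4527  -10579  -21371  -38919  -65599  -104147  -157659
Δ²: -2968  -6052  -10792  -17548  -26680  -38548  -53512
Δ³: -3084  -4740  -6756  -9132  -11868  -14964
Δ⁴: -1656  -2016  -2376  -2736  -3096
Δ⁵: -360  -360  -360  -360
Fifth differences constant at -360.
-3096 − 360 = -3456;  -14964 − 3456 = -18420;  -53512 − 18420 = -71932;  -157659 − 71932 = -229591;  -404784 − 229591 = -634375
-3456 − 360 = -3816;  -18420 − 3816 = -22236;  -71932 − 22236 = -94168;  -229591 − 94168 = -323759;  -634375 − 323759 = -958134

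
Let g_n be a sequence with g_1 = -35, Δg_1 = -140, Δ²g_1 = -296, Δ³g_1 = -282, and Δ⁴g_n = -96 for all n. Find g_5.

Build the table forward from the leading diagonal:
Fourth differences: -96, -96, -96, -96, -96
Third differences: -282, -378, -474, -570, -666
Second differences: -296, -578, -956, -1430, -2000
First differences: -140, -436, -1014, -1970, -3400
g: -35, -175, -611, -1625, -3595

-3595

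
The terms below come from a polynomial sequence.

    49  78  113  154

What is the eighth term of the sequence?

29, 35, 41
6, 6
Second differences constant at 6.
41 + 6 = 47;  154 + 47 = 201
47 + 6 = 53;  201 + 53 = 254
53 + 6 = 59;  254 + 59 = 313
59 + 6 = 65;  313 + 65 = 378

378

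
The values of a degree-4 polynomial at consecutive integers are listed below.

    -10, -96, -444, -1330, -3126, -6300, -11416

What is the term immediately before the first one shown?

-6

First differences: -86  -348  -886  -1796  -3174  -5116
Second differences: -262  -538  -910  -1378  -1942
Third differences: -276  -372  -468  -564
Fourth differences: -96  -96  -96
The fourth differences are constant at -96.
Work back: -276 + 96 = -180;  -262 + 180 = -82;  -86 + 82 = -4;  -10 + 4 = -6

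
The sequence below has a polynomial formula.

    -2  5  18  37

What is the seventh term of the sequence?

130

Δ: 7, 13, 19
Δ²: 6, 6
Constant second difference = 6, so extend:
19 + 6 = 25;  37 + 25 = 62
25 + 6 = 31;  62 + 31 = 93
31 + 6 = 37;  93 + 37 = 130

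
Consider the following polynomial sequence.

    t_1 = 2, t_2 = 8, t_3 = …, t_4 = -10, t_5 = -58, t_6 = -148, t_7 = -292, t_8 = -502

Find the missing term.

Using the last 5 terms:
-48  -90  -144  -210
-42  -54  -66
-12  -12
Constant third difference = -12.
Extend backward: -42 + 12 = -30;  -48 + 30 = -18;  -10 + 18 = 8

8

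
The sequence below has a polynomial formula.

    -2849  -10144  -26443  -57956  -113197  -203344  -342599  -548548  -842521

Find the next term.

First differences: -7295, -16299, -31513, -55241, -90147, -139255, -205949, -293973
Second differences: -9004, -15214, -23728, -34906, -49108, -66694, -88024
Third differences: -6210, -8514, -11178, -14202, -17586, -21330
Fourth differences: -2304, -2664, -3024, -3384, -3744
Fifth differences: -360, -360, -360, -360
Constant fifth difference = -360, so extend:
-3744 − 360 = -4104;  -21330 − 4104 = -25434;  -88024 − 25434 = -113458;  -293973 − 113458 = -407431;  -842521 − 407431 = -1249952

-1249952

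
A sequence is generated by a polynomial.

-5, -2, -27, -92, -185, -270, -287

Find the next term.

First differences: 3, -25, -65, -93, -85, -17
Second differences: -28, -40, -28, 8, 68
Third differences: -12, 12, 36, 60
Fourth differences: 24, 24, 24
Fourth differences constant at 24.
60 + 24 = 84;  68 + 84 = 152;  -17 + 152 = 135;  -287 + 135 = -152

-152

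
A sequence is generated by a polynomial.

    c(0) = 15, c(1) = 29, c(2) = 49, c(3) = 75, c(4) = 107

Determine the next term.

145

14, 20, 26, 32
6, 6, 6
Constant second difference = 6, so extend:
32 + 6 = 38;  107 + 38 = 145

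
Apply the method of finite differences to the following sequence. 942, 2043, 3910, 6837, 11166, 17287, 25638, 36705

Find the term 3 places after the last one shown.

D1: 1101 , 1867 , 2927 , 4329 , 6121 , 8351 , 11067
D2: 766 , 1060 , 1402 , 1792 , 2230 , 2716
D3: 294 , 342 , 390 , 438 , 486
D4: 48 , 48 , 48 , 48
Fourth differences constant at 48.
486 + 48 = 534;  2716 + 534 = 3250;  11067 + 3250 = 14317;  36705 + 14317 = 51022
534 + 48 = 582;  3250 + 582 = 3832;  14317 + 3832 = 18149;  51022 + 18149 = 69171
582 + 48 = 630;  3832 + 630 = 4462;  18149 + 4462 = 22611;  69171 + 22611 = 91782

91782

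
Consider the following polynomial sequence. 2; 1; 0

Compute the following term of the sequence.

-1

First differences: -1 , -1
First differences constant at -1.
0 − 1 = -1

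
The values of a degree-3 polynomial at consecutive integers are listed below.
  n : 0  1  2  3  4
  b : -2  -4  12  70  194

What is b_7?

D1: -2 , 16 , 58 , 124
D2: 18 , 42 , 66
D3: 24 , 24
The third differences are constant (24).
66 + 24 = 90;  124 + 90 = 214;  194 + 214 = 408
90 + 24 = 114;  214 + 114 = 328;  408 + 328 = 736
114 + 24 = 138;  328 + 138 = 466;  736 + 466 = 1202

1202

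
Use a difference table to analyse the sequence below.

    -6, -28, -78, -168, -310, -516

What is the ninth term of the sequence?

-1638

D1: -22 , -50 , -90 , -142 , -206
D2: -28 , -40 , -52 , -64
D3: -12 , -12 , -12
Constant third difference = -12, so extend:
-64 − 12 = -76;  -206 − 76 = -282;  -516 − 282 = -798
-76 − 12 = -88;  -282 − 88 = -370;  -798 − 370 = -1168
-88 − 12 = -100;  -370 − 100 = -470;  -1168 − 470 = -1638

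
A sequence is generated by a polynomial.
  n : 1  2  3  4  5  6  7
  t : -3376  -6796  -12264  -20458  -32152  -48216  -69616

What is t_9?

-132768

D1: -3420, -5468, -8194, -11694, -16064, -21400
D2: -2048, -2726, -3500, -4370, -5336
D3: -678, -774, -870, -966
D4: -96, -96, -96
Constant fourth difference = -96, so extend:
-966 − 96 = -1062;  -5336 − 1062 = -6398;  -21400 − 6398 = -27798;  -69616 − 27798 = -97414
-1062 − 96 = -1158;  -6398 − 1158 = -7556;  -27798 − 7556 = -35354;  -97414 − 35354 = -132768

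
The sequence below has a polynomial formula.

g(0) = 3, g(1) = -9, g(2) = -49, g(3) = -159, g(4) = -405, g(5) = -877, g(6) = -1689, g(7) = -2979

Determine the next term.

-12 , -40 , -110 , -246 , -472 , -812 , -1290
-28 , -70 , -136 , -226 , -340 , -478
-42 , -66 , -90 , -114 , -138
-24 , -24 , -24 , -24
Constant fourth difference = -24, so extend:
-138 − 24 = -162;  -478 − 162 = -640;  -1290 − 640 = -1930;  -2979 − 1930 = -4909

-4909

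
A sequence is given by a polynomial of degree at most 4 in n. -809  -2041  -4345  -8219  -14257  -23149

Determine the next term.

-1232, -2304, -3874, -6038, -8892
-1072, -1570, -2164, -2854
-498, -594, -690
-96, -96
Constant fourth difference = -96, so extend:
-690 − 96 = -786;  -2854 − 786 = -3640;  -8892 − 3640 = -12532;  -23149 − 12532 = -35681

-35681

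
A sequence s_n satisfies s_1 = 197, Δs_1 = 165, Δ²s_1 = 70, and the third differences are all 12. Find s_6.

1842

Build the table forward from the leading diagonal:
Third differences: 12  12  12  12  12  12
Second differences: 70  82  94  106  118  130
First differences: 165  235  317  411  517  635
s: 197  362  597  914  1325  1842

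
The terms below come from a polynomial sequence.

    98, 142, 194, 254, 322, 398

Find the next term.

D1: 44, 52, 60, 68, 76
D2: 8, 8, 8, 8
Second differences constant at 8.
76 + 8 = 84;  398 + 84 = 482

482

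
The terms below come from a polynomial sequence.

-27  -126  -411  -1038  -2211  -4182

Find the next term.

D1: -99  -285  -627  -1173  -1971
D2: -186  -342  -546  -798
D3: -156  -204  -252
D4: -48  -48
The fourth differences are constant (-48).
-252 − 48 = -300;  -798 − 300 = -1098;  -1971 − 1098 = -3069;  -4182 − 3069 = -7251

-7251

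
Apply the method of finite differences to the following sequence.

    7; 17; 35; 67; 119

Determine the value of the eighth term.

455

D1: 10, 18, 32, 52
D2: 8, 14, 20
D3: 6, 6
Third differences constant at 6.
20 + 6 = 26;  52 + 26 = 78;  119 + 78 = 197
26 + 6 = 32;  78 + 32 = 110;  197 + 110 = 307
32 + 6 = 38;  110 + 38 = 148;  307 + 148 = 455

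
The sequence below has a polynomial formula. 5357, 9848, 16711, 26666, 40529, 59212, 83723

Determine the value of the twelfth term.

335698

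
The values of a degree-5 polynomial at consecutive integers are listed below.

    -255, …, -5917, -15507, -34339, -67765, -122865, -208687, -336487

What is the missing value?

Using the last 7 terms:
First differences: -9590  -18832  -33426  -55100  -85822  -127800
Second differences: -9242  -14594  -21674  -30722  -41978
Third differences: -5352  -7080  -9048  -11256
Fourth differences: -1728  -1968  -2208
Fifth differences: -240  -240
Constant fifth difference = -240.
Extend backward: -1728 + 240 = -1488;  -5352 + 1488 = -3864;  -9242 + 3864 = -5378;  -9590 + 5378 = -4212;  -5917 + 4212 = -1705

-1705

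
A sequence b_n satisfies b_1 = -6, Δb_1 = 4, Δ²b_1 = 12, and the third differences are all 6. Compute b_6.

Build the table forward from the leading diagonal:
D3: 6  6  6  6  6  6
D2: 12  18  24  30  36  42
D1: 4  16  34  58  88  124
b: -6  -2  14  48  106  194

194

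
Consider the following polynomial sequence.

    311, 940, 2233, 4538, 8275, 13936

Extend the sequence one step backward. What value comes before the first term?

70

Δ: 629  1293  2305  3737  5661
Δ²: 664  1012  1432  1924
Δ³: 348  420  492
Δ⁴: 72  72
The fourth differences are constant at 72.
Work back: 348 − 72 = 276;  664 − 276 = 388;  629 − 388 = 241;  311 − 241 = 70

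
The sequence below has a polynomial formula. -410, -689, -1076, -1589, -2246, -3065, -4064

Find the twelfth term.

First differences: -279, -387, -513, -657, -819, -999
Second differences: -108, -126, -144, -162, -180
Third differences: -18, -18, -18, -18
Third differences constant at -18.
-180 − 18 = -198;  -999 − 198 = -1197;  -4064 − 1197 = -5261
-198 − 18 = -216;  -1197 − 216 = -1413;  -5261 − 1413 = -6674
-216 − 18 = -234;  -1413 − 234 = -1647;  -6674 − 1647 = -8321
-234 − 18 = -252;  -1647 − 252 = -1899;  -8321 − 1899 = -10220
-252 − 18 = -270;  -1899 − 270 = -2169;  -10220 − 2169 = -12389

-12389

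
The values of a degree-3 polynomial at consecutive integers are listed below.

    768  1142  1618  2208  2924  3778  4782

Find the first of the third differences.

First differences: 374, 476, 590, 716, 854, 1004
Second differences: 102, 114, 126, 138, 150
Third differences: 12, 12, 12, 12

12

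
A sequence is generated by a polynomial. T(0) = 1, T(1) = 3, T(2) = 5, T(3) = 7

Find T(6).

D1: 2  2  2
The first differences are constant (2).
7 + 2 = 9
9 + 2 = 11
11 + 2 = 13

13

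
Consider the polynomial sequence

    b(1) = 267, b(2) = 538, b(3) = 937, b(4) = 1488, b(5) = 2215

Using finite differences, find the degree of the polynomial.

3

Δ: 271, 399, 551, 727
Δ²: 128, 152, 176
Δ³: 24, 24
The third differences are constant, so the polynomial has degree 3.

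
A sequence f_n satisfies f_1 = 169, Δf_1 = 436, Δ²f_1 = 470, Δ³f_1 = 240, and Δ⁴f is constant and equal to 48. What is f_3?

1511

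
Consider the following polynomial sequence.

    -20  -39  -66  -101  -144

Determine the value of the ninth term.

First differences: -19  -27  -35  -43
Second differences: -8  -8  -8
The second differences are constant (-8).
-43 − 8 = -51;  -144 − 51 = -195
-51 − 8 = -59;  -195 − 59 = -254
-59 − 8 = -67;  -254 − 67 = -321
-67 − 8 = -75;  -321 − 75 = -396

-396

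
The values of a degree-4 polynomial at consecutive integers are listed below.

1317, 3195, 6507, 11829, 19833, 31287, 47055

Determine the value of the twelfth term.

Δ: 1878  3312  5322  8004  11454  15768
Δ²: 1434  2010  2682  3450  4314
Δ³: 576  672  768  864
Δ⁴: 96  96  96
Constant fourth difference = 96, so extend:
864 + 96 = 960;  4314 + 960 = 5274;  15768 + 5274 = 21042;  47055 + 21042 = 68097
960 + 96 = 1056;  5274 + 1056 = 6330;  21042 + 6330 = 27372;  68097 + 27372 = 95469
1056 + 96 = 1152;  6330 + 1152 = 7482;  27372 + 7482 = 34854;  95469 + 34854 = 130323
1152 + 96 = 1248;  7482 + 1248 = 8730;  34854 + 8730 = 43584;  130323 + 43584 = 173907
1248 + 96 = 1344;  8730 + 1344 = 10074;  43584 + 10074 = 53658;  173907 + 53658 = 227565

227565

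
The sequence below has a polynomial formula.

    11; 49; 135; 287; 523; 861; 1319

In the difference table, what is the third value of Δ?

D1: 38, 86, 152, 236, 338, 458
D2: 48, 66, 84, 102, 120
D3: 18, 18, 18, 18

152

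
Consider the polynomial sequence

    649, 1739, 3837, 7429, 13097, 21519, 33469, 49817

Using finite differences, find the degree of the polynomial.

4

First differences: 1090, 2098, 3592, 5668, 8422, 11950, 16348
Second differences: 1008, 1494, 2076, 2754, 3528, 4398
Third differences: 486, 582, 678, 774, 870
Fourth differences: 96, 96, 96, 96
The fourth differences are constant, so the polynomial has degree 4.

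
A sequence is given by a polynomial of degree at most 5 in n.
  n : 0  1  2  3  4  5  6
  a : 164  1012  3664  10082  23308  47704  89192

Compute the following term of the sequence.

D1: 848, 2652, 6418, 13226, 24396, 41488
D2: 1804, 3766, 6808, 11170, 17092
D3: 1962, 3042, 4362, 5922
D4: 1080, 1320, 1560
D5: 240, 240
Constant fifth difference = 240, so extend:
1560 + 240 = 1800;  5922 + 1800 = 7722;  17092 + 7722 = 24814;  41488 + 24814 = 66302;  89192 + 66302 = 155494

155494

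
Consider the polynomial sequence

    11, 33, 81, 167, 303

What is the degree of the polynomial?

Δ: 22, 48, 86, 136
Δ²: 26, 38, 50
Δ³: 12, 12
The third differences are constant, so the polynomial has degree 3.

3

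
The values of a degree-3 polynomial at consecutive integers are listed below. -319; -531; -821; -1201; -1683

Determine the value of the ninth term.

-212, -290, -380, -482
-78, -90, -102
-12, -12
Third differences constant at -12.
-102 − 12 = -114;  -482 − 114 = -596;  -1683 − 596 = -2279
-114 − 12 = -126;  -596 − 126 = -722;  -2279 − 722 = -3001
-126 − 12 = -138;  -722 − 138 = -860;  -3001 − 860 = -3861
-138 − 12 = -150;  -860 − 150 = -1010;  -3861 − 1010 = -4871

-4871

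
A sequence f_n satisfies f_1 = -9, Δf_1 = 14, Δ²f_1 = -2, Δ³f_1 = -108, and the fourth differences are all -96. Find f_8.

-7093

Build the table forward from the leading diagonal:
Fourth differences: -96, -96, -96, -96, -96, -96, -96, -96
Third differences: -108, -204, -300, -396, -492, -588, -684, -780
Second differences: -2, -110, -314, -614, -1010, -1502, -2090, -2774
First differences: 14, 12, -98, -412, -1026, -2036, -3538, -5628
f: -9, 5, 17, -81, -493, -1519, -3555, -7093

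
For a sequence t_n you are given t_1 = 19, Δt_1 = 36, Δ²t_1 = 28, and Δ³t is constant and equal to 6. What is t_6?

539

Build the table forward from the leading diagonal:
Δ³: 6, 6, 6, 6, 6, 6
Δ²: 28, 34, 40, 46, 52, 58
Δ: 36, 64, 98, 138, 184, 236
t: 19, 55, 119, 217, 355, 539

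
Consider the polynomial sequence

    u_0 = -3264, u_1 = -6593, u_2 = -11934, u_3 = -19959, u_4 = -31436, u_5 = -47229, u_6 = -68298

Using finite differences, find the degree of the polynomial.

4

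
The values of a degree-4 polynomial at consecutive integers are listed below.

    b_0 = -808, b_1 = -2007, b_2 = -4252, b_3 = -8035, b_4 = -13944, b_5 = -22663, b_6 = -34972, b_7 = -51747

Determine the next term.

First differences: -1199 , -2245 , -3783 , -5909 , -8719 , -12309 , -16775
Second differences: -1046 , -1538 , -2126 , -2810 , -3590 , -4466
Third differences: -492 , -588 , -684 , -780 , -876
Fourth differences: -96 , -96 , -96 , -96
Constant fourth difference = -96, so extend:
-876 − 96 = -972;  -4466 − 972 = -5438;  -16775 − 5438 = -22213;  -51747 − 22213 = -73960

-73960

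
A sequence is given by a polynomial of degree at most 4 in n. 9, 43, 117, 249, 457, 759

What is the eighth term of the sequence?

Δ: 34  74  132  208  302
Δ²: 40  58  76  94
Δ³: 18  18  18
The third differences are constant (18).
94 + 18 = 112;  302 + 112 = 414;  759 + 414 = 1173
112 + 18 = 130;  414 + 130 = 544;  1173 + 544 = 1717

1717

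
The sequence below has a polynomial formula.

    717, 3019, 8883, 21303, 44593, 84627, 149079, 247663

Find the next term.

392373

D1: 2302  5864  12420  23290  40034  64452  98584
D2: 3562  6556  10870  16744  24418  34132
D3: 2994  4314  5874  7674  9714
D4: 1320  1560  1800  2040
D5: 240  240  240
Fifth differences constant at 240.
2040 + 240 = 2280;  9714 + 2280 = 11994;  34132 + 11994 = 46126;  98584 + 46126 = 144710;  247663 + 144710 = 392373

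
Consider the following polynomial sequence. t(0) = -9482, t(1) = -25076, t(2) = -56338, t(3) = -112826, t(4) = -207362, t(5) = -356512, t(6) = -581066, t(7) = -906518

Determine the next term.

-1363546

D1: -15594 , -31262 , -56488 , -94536 , -149150 , -224554 , -325452
D2: -15668 , -25226 , -38048 , -54614 , -75404 , -100898
D3: -9558 , -12822 , -16566 , -20790 , -25494
D4: -3264 , -3744 , -4224 , -4704
D5: -480 , -480 , -480
Fifth differences constant at -480.
-4704 − 480 = -5184;  -25494 − 5184 = -30678;  -100898 − 30678 = -131576;  -325452 − 131576 = -457028;  -906518 − 457028 = -1363546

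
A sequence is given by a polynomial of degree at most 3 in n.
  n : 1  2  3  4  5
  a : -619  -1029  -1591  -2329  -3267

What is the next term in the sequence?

Δ: -410, -562, -738, -938
Δ²: -152, -176, -200
Δ³: -24, -24
The third differences are constant (-24).
-200 − 24 = -224;  -938 − 224 = -1162;  -3267 − 1162 = -4429

-4429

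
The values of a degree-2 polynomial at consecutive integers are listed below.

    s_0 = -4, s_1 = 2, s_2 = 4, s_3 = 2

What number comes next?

First differences: 6, 2, -2
Second differences: -4, -4
Second differences constant at -4.
-2 − 4 = -6;  2 − 6 = -4

-4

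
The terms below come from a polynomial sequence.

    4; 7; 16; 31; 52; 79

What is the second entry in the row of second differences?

Δ: 3, 9, 15, 21, 27
Δ²: 6, 6, 6, 6

6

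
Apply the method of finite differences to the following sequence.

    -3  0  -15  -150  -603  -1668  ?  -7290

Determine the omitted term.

-3735

Using the first 6 terms:
3  -15  -135  -453  -1065
-18  -120  -318  -612
-102  -198  -294
-96  -96
Constant fourth difference = -96.
Extend forward: -294 − 96 = -390;  -612 − 390 = -1002;  -1065 − 1002 = -2067;  -1668 − 2067 = -3735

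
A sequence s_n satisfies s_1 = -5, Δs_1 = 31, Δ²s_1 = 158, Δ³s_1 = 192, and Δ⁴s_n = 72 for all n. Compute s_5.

1907

Build the table forward from the leading diagonal:
D4: 72  72  72  72  72
D3: 192  264  336  408  480
D2: 158  350  614  950  1358
D1: 31  189  539  1153  2103
s: -5  26  215  754  1907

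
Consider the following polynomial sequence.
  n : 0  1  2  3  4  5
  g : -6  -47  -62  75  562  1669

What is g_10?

30994

D1: -41, -15, 137, 487, 1107
D2: 26, 152, 350, 620
D3: 126, 198, 270
D4: 72, 72
The fourth differences are constant (72).
270 + 72 = 342;  620 + 342 = 962;  1107 + 962 = 2069;  1669 + 2069 = 3738
342 + 72 = 414;  962 + 414 = 1376;  2069 + 1376 = 3445;  3738 + 3445 = 7183
414 + 72 = 486;  1376 + 486 = 1862;  3445 + 1862 = 5307;  7183 + 5307 = 12490
486 + 72 = 558;  1862 + 558 = 2420;  5307 + 2420 = 7727;  12490 + 7727 = 20217
558 + 72 = 630;  2420 + 630 = 3050;  7727 + 3050 = 10777;  20217 + 10777 = 30994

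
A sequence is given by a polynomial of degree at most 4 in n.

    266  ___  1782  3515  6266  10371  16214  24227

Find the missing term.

779

Using the last 6 terms:
Δ: 1733, 2751, 4105, 5843, 8013
Δ²: 1018, 1354, 1738, 2170
Δ³: 336, 384, 432
Δ⁴: 48, 48
Constant fourth difference = 48.
Extend backward: 336 − 48 = 288;  1018 − 288 = 730;  1733 − 730 = 1003;  1782 − 1003 = 779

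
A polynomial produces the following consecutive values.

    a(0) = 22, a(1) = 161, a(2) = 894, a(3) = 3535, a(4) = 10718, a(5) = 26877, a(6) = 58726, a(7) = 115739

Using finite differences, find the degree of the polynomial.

5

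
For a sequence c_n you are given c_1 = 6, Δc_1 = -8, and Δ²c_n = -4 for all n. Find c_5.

Build the table forward from the leading diagonal:
Second differences: -4  -4  -4  -4  -4
First differences: -8  -12  -16  -20  -24
c: 6  -2  -14  -30  -50

-50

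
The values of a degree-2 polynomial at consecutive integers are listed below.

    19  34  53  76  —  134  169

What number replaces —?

103

Using the first 4 terms:
D1: 15, 19, 23
D2: 4, 4
Constant second difference = 4.
Extend forward: 23 + 4 = 27;  76 + 27 = 103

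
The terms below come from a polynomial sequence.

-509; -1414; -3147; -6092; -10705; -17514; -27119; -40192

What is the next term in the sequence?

-57477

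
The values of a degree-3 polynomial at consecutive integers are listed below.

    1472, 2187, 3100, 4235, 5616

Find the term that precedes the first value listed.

First differences: 715, 913, 1135, 1381
Second differences: 198, 222, 246
Third differences: 24, 24
The third differences are constant at 24.
Work back: 198 − 24 = 174;  715 − 174 = 541;  1472 − 541 = 931

931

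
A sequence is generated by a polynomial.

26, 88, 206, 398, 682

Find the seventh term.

1598

62, 118, 192, 284
56, 74, 92
18, 18
Constant third difference = 18, so extend:
92 + 18 = 110;  284 + 110 = 394;  682 + 394 = 1076
110 + 18 = 128;  394 + 128 = 522;  1076 + 522 = 1598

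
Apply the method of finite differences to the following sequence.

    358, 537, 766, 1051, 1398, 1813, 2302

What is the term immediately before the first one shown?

223

First differences: 179  229  285  347  415  489
Second differences: 50  56  62  68  74
Third differences: 6  6  6  6
The third differences are constant at 6.
Work back: 50 − 6 = 44;  179 − 44 = 135;  358 − 135 = 223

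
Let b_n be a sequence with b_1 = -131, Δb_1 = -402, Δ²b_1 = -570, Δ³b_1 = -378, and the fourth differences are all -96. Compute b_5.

-6767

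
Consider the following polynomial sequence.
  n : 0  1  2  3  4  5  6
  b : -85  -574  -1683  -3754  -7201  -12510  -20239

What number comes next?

-489, -1109, -2071, -3447, -5309, -7729
-620, -962, -1376, -1862, -2420
-342, -414, -486, -558
-72, -72, -72
Fourth differences constant at -72.
-558 − 72 = -630;  -2420 − 630 = -3050;  -7729 − 3050 = -10779;  -20239 − 10779 = -31018

-31018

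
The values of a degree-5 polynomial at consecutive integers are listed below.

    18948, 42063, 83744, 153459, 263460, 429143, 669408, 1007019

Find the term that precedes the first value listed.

D1: 23115, 41681, 69715, 110001, 165683, 240265, 337611
D2: 18566, 28034, 40286, 55682, 74582, 97346
D3: 9468, 12252, 15396, 18900, 22764
D4: 2784, 3144, 3504, 3864
D5: 360, 360, 360
The fifth differences are constant at 360.
Work back: 2784 − 360 = 2424;  9468 − 2424 = 7044;  18566 − 7044 = 11522;  23115 − 11522 = 11593;  18948 − 11593 = 7355

7355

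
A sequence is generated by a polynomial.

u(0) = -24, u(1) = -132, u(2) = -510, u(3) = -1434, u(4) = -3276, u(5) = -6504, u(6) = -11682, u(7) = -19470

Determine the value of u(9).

First differences: -108, -378, -924, -1842, -3228, -5178, -7788
Second differences: -270, -546, -918, -1386, -1950, -2610
Third differences: -276, -372, -468, -564, -660
Fourth differences: -96, -96, -96, -96
Constant fourth difference = -96, so extend:
-660 − 96 = -756;  -2610 − 756 = -3366;  -7788 − 3366 = -11154;  -19470 − 11154 = -30624
-756 − 96 = -852;  -3366 − 852 = -4218;  -11154 − 4218 = -15372;  -30624 − 15372 = -45996

-45996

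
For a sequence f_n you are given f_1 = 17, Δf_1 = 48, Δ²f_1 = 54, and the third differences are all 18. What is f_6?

Build the table forward from the leading diagonal:
Δ³: 18  18  18  18  18  18
Δ²: 54  72  90  108  126  144
Δ: 48  102  174  264  372  498
f: 17  65  167  341  605  977

977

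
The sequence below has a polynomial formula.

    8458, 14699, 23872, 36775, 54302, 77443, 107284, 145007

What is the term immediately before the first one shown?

4447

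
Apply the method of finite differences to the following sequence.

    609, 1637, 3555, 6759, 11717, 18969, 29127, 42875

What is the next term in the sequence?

First differences: 1028, 1918, 3204, 4958, 7252, 10158, 13748
Second differences: 890, 1286, 1754, 2294, 2906, 3590
Third differences: 396, 468, 540, 612, 684
Fourth differences: 72, 72, 72, 72
Constant fourth difference = 72, so extend:
684 + 72 = 756;  3590 + 756 = 4346;  13748 + 4346 = 18094;  42875 + 18094 = 60969

60969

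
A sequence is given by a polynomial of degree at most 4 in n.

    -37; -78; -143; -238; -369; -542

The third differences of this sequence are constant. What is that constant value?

Δ: -41, -65, -95, -131, -173
Δ²: -24, -30, -36, -42
Δ³: -6, -6, -6

-6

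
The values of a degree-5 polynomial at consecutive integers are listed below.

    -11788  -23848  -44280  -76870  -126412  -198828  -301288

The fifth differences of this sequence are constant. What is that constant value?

-120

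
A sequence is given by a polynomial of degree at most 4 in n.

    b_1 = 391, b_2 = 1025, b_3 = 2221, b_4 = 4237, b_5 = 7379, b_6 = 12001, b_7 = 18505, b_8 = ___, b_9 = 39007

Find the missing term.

27341

Using the first 7 terms:
First differences: 634  1196  2016  3142  4622  6504
Second differences: 562  820  1126  1480  1882
Third differences: 258  306  354  402
Fourth differences: 48  48  48
Constant fourth difference = 48.
Extend forward: 402 + 48 = 450;  1882 + 450 = 2332;  6504 + 2332 = 8836;  18505 + 8836 = 27341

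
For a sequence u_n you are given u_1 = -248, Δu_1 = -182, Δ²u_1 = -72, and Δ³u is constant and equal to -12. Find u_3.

-684

Build the table forward from the leading diagonal:
D3: -12, -12, -12
D2: -72, -84, -96
D1: -182, -254, -338
u: -248, -430, -684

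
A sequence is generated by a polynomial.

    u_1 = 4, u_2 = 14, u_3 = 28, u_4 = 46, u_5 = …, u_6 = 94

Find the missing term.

Using the first 4 terms:
D1: 10, 14, 18
D2: 4, 4
Constant second difference = 4.
Extend forward: 18 + 4 = 22;  46 + 22 = 68

68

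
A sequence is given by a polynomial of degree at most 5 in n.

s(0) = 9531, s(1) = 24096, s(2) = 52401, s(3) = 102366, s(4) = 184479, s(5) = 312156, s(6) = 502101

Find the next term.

14565, 28305, 49965, 82113, 127677, 189945
13740, 21660, 32148, 45564, 62268
7920, 10488, 13416, 16704
2568, 2928, 3288
360, 360
The fifth differences are constant (360).
3288 + 360 = 3648;  16704 + 3648 = 20352;  62268 + 20352 = 82620;  189945 + 82620 = 272565;  502101 + 272565 = 774666

774666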